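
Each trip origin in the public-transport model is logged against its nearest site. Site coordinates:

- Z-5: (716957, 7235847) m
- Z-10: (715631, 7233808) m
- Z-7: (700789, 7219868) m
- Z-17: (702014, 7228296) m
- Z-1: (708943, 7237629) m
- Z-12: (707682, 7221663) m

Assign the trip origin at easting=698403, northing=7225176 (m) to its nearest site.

Z-17

Squared distances to each site:
Z-5: 458121157.000; Z-10: 371315408.000; Z-7: 33867860.000; Z-17: 22773721.000; Z-1: 266168809.000; Z-12: 98441010.000.
Minimum at Z-17.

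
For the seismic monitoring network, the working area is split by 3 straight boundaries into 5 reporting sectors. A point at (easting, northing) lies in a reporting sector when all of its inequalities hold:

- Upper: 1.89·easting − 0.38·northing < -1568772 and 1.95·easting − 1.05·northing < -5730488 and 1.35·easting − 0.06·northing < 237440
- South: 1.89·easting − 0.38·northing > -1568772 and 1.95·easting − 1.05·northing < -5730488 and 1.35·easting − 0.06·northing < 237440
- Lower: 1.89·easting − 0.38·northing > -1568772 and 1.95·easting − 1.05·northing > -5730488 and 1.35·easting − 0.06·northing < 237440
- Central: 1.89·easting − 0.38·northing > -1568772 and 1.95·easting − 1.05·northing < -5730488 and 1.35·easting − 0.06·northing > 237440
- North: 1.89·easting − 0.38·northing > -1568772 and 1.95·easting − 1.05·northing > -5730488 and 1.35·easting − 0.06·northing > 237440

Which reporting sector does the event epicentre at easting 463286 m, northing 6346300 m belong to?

Central

1.89·463286 − 0.38·6346300 = -1535983.460, which is > -1568772
1.95·463286 − 1.05·6346300 = -5760207.300, which is < -5730488
1.35·463286 − 0.06·6346300 = 244658.100, which is > 237440
This sign pattern matches Central.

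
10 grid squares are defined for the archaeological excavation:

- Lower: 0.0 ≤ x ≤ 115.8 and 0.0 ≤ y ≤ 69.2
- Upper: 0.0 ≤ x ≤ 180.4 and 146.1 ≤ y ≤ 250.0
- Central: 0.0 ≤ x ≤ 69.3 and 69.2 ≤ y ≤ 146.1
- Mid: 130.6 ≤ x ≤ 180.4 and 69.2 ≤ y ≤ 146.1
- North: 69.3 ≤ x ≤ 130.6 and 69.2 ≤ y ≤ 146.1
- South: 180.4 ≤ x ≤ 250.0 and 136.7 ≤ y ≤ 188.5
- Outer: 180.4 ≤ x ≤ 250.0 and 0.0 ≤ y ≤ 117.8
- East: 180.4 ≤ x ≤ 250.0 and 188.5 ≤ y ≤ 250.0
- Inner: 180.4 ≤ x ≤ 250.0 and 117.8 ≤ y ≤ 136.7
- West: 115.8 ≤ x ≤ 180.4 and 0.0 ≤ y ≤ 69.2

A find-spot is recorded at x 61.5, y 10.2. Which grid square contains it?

Lower

The point has x = 61.5 and y = 10.2.
Only Lower satisfies 0.0 ≤ x ≤ 115.8 and 0.0 ≤ y ≤ 69.2.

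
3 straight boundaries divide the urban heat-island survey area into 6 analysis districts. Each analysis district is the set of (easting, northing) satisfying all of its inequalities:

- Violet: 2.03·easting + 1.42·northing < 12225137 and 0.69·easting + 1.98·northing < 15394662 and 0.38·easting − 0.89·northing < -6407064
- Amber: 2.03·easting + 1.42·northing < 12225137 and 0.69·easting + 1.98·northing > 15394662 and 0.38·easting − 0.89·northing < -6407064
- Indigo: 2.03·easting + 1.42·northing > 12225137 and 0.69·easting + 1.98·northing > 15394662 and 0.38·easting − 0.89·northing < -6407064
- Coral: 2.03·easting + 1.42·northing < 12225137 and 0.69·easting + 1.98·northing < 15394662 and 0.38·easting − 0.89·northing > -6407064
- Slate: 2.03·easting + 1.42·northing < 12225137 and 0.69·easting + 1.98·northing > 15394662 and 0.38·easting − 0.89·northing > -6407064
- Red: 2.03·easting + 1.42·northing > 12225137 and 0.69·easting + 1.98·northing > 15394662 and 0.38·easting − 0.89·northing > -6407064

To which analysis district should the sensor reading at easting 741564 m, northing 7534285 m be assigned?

2.03·741564 + 1.42·7534285 = 12204059.620, which is < 12225137
0.69·741564 + 1.98·7534285 = 15429563.460, which is > 15394662
0.38·741564 − 0.89·7534285 = -6423719.330, which is < -6407064
This sign pattern matches Amber.

Amber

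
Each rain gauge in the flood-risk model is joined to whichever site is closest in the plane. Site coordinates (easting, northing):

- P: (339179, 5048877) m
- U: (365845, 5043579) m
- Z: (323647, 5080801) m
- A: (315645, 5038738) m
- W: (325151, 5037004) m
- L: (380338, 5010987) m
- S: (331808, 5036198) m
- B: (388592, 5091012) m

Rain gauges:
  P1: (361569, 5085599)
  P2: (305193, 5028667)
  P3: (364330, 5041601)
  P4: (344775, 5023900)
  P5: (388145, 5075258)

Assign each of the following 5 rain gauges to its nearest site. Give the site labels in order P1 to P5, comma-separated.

B, A, U, S, B

P1 → B (d²=759543098.00)
P2 → A (d²=210669345.00)
P3 → U (d²=6207709.00)
P4 → S (d²=319383893.00)
P5 → B (d²=248388325.00)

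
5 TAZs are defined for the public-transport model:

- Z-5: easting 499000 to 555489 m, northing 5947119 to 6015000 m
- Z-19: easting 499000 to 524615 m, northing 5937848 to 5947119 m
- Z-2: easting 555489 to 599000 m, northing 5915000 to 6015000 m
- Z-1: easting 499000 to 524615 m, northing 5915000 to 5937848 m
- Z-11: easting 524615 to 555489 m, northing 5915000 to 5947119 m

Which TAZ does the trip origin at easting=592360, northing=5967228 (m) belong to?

The point has easting = 592360 and northing = 5967228.
Only Z-2 satisfies 555489 ≤ easting ≤ 599000 and 5915000 ≤ northing ≤ 6015000.

Z-2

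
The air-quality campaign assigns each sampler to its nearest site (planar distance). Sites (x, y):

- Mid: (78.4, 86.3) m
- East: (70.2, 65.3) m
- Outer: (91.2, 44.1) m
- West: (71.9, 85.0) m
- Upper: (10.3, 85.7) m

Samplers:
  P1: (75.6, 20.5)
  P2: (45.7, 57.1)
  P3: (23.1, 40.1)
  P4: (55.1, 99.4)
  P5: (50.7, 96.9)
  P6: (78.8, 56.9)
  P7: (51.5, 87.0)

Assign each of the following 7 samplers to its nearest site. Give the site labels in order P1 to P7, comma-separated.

P1 → Outer (d²=800.32)
P2 → East (d²=667.49)
P3 → Upper (d²=2243.20)
P4 → West (d²=489.60)
P5 → West (d²=591.05)
P6 → East (d²=144.52)
P7 → West (d²=420.16)

Outer, East, Upper, West, West, East, West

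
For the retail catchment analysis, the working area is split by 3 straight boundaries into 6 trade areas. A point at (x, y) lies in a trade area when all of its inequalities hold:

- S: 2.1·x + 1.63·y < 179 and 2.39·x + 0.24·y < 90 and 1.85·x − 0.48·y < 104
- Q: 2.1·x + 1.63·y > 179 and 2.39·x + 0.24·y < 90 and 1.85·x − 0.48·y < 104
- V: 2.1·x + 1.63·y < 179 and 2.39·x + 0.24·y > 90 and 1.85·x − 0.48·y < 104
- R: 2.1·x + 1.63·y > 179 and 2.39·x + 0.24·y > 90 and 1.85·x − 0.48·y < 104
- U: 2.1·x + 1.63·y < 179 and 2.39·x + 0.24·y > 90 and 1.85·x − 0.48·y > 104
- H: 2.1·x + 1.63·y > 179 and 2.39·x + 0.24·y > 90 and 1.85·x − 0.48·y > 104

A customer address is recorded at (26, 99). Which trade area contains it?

Q

2.1·26 + 1.63·99 = 215.970, which is > 179
2.39·26 + 0.24·99 = 85.900, which is < 90
1.85·26 − 0.48·99 = 0.580, which is < 104
This sign pattern matches Q.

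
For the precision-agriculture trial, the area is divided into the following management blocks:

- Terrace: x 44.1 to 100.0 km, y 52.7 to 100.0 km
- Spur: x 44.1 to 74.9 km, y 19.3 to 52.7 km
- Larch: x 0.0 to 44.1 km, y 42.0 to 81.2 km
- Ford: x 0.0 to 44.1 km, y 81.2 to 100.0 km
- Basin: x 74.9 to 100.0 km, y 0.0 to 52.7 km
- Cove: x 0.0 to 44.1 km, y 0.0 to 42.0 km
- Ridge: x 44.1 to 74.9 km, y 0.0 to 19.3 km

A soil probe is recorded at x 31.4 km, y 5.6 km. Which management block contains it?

The point has x = 31.4 and y = 5.6.
Only Cove satisfies 0.0 ≤ x ≤ 44.1 and 0.0 ≤ y ≤ 42.0.

Cove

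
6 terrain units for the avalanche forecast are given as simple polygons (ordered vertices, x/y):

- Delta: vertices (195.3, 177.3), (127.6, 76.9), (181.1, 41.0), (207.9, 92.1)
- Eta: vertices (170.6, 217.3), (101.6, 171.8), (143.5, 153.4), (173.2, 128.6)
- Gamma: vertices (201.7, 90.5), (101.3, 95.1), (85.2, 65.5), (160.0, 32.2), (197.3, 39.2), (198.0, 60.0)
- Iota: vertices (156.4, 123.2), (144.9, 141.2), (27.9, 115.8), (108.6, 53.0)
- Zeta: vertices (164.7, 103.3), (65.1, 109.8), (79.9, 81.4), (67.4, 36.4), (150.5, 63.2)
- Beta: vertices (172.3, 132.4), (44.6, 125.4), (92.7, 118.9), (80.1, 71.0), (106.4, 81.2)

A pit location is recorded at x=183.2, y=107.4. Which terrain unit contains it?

Cast a ray rightward from (183.2, 107.4). For each polygon, the edges (by vertex number in listed order) whose endpoints lie on opposite sides of y = 107.4, where each meets that height, and whether that is right or left of the point:
Delta: 1–2 at x≈148.17 (left), 4–1 at x≈205.64 (right) → 1 crossing.
Eta: no edge straddles that height → 0 crossings.
Gamma: no edge straddles that height → 0 crossings.
Iota: 3–4 at x≈38.69 (left), 4–1 at x≈145.64 (left) → 0 crossings.
Zeta: 1–2 at x≈101.88 (left), 2–3 at x≈66.35 (left) → 0 crossings.
Beta: 3–4 at x≈89.67 (left), 5–1 at x≈140.12 (left) → 0 crossings.
Only Delta has an odd count, so the point is inside Delta.

Delta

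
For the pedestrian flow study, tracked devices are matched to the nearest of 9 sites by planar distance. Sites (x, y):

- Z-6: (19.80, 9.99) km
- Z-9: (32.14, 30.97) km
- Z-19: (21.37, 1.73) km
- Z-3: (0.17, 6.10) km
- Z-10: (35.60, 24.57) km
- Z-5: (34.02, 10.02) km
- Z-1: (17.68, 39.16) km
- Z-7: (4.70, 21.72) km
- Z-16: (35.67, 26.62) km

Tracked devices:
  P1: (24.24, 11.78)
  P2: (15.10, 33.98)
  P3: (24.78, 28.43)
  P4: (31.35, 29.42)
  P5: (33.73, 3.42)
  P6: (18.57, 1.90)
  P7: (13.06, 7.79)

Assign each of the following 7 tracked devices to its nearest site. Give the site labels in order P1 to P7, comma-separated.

Z-6, Z-1, Z-9, Z-9, Z-5, Z-19, Z-6

P1 → Z-6 (d²=22.92)
P2 → Z-1 (d²=33.49)
P3 → Z-9 (d²=60.62)
P4 → Z-9 (d²=3.03)
P5 → Z-5 (d²=43.64)
P6 → Z-19 (d²=7.87)
P7 → Z-6 (d²=50.27)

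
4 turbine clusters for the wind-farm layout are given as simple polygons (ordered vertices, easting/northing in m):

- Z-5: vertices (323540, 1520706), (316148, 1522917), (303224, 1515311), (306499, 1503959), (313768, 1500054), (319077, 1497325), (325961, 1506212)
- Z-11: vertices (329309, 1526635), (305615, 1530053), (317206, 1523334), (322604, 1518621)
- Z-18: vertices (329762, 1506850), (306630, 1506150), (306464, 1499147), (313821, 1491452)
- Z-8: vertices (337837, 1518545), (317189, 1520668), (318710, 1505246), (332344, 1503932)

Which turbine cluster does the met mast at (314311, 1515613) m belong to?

Z-5

Cast a ray rightward from (314311, 1515613). For each polygon, the edges (by vertex number in listed order) whose endpoints lie on opposite sides of northing = 1515613, where each meets that height, and whether that is right or left of the point:
Z-5: 2–3 at easting≈303737.2 (left), 7–1 at easting≈324390.7 (right) → 1 crossing.
Z-11: no edge straddles that height → 0 crossings.
Z-18: no edge straddles that height → 0 crossings.
Z-8: 2–3 at easting≈317687.6 (right), 4–1 at easting≈336734.9 (right) → 2 crossings.
Only Z-5 has an odd count, so the point is inside Z-5.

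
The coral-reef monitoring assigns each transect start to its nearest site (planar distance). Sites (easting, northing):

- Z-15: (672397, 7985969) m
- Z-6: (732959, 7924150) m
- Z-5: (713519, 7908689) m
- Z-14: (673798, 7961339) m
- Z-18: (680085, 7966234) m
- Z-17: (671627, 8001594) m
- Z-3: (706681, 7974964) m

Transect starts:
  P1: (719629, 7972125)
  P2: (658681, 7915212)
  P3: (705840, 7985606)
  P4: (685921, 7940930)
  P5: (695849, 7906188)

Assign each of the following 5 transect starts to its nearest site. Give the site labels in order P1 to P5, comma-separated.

P1 → Z-3 (d²=175710625.00)
P2 → Z-14 (d²=2356223818.00)
P3 → Z-3 (d²=113959445.00)
P4 → Z-14 (d²=563494410.00)
P5 → Z-5 (d²=318483901.00)

Z-3, Z-14, Z-3, Z-14, Z-5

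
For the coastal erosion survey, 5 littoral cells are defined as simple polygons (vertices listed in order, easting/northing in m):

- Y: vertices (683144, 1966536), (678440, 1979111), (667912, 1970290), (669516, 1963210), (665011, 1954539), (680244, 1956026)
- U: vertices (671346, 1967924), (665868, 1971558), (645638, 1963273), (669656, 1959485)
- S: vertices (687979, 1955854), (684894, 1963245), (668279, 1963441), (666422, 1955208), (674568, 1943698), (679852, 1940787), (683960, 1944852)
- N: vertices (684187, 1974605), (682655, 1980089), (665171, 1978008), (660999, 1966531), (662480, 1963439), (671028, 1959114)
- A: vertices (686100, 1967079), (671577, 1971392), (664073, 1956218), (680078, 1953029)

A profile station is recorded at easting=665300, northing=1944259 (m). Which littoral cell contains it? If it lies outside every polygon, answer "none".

Cast a ray rightward from (665300, 1944259). For each polygon, the edges (by vertex number in listed order) whose endpoints lie on opposite sides of northing = 1944259, where each meets that height, and whether that is right or left of the point:
Y: no edge straddles that height → 0 crossings.
U: no edge straddles that height → 0 crossings.
S: 4–5 at easting≈674171.0 (right), 6–7 at easting≈683360.7 (right) → 2 crossings.
N: no edge straddles that height → 0 crossings.
A: no edge straddles that height → 0 crossings.
All counts are even, so the point lies outside every listed polygon.

none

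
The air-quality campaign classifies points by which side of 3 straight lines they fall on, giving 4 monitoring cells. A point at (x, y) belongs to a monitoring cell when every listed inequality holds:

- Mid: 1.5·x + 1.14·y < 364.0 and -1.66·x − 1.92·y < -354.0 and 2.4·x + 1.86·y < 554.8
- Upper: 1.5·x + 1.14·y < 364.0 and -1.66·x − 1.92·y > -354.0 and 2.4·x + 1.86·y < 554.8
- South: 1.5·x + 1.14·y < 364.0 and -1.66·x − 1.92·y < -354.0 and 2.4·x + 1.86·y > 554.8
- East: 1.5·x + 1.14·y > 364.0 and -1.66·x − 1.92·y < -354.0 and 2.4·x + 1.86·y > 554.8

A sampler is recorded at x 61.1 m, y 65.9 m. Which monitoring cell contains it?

Upper

1.5·61.1 + 1.14·65.9 = 166.776, which is < 364.0
-1.66·61.1 − 1.92·65.9 = -227.954, which is > -354.0
2.4·61.1 + 1.86·65.9 = 269.214, which is < 554.8
This sign pattern matches Upper.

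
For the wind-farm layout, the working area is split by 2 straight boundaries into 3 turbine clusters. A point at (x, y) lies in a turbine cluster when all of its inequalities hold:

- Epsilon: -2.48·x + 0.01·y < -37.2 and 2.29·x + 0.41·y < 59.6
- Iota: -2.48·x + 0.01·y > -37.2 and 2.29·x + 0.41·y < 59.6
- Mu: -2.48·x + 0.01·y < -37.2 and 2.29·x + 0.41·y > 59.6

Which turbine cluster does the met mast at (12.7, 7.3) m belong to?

-2.48·12.7 + 0.01·7.3 = -31.423, which is > -37.2
2.29·12.7 + 0.41·7.3 = 32.076, which is < 59.6
This sign pattern matches Iota.

Iota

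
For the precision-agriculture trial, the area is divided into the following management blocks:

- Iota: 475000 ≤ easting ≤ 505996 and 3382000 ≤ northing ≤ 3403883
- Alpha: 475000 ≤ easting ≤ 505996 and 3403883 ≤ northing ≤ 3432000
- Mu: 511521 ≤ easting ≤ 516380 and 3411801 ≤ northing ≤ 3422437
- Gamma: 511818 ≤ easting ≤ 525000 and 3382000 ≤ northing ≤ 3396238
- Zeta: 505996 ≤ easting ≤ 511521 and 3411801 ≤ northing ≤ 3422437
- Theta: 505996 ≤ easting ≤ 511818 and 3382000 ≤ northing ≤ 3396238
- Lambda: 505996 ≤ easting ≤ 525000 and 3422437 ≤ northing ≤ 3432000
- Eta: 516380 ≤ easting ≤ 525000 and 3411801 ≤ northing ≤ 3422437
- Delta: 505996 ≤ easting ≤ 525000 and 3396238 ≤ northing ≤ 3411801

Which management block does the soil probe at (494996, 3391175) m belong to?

The point has easting = 494996 and northing = 3391175.
Only Iota satisfies 475000 ≤ easting ≤ 505996 and 3382000 ≤ northing ≤ 3403883.

Iota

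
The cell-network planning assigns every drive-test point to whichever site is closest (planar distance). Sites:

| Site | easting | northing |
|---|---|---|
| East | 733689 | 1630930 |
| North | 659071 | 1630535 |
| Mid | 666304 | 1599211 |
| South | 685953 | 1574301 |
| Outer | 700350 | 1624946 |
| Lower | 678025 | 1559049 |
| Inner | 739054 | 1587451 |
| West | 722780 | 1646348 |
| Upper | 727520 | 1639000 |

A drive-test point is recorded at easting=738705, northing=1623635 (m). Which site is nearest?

Squared distances to each site:
East: 78377281.000; North: 6389183956.000; Mid: 5838436577.000; South: 5216617060.000; Outer: 1472824746.000; Lower: 7853413796.000; Inner: 1309403657.000; West: 769485994.000; Upper: 361187450.000.
Minimum at East.

East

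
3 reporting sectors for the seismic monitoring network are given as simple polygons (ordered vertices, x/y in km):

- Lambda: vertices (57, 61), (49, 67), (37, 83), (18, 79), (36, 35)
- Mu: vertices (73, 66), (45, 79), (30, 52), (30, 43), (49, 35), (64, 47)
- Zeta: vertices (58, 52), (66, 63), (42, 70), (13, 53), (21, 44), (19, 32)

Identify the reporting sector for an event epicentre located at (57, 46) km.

Cast a ray rightward from (57, 46). For each polygon, the edges (by vertex number in listed order) whose endpoints lie on opposite sides of y = 46, where each meets that height, and whether that is right or left of the point:
Lambda: 4–5 at x≈31.5 (left), 5–1 at x≈44.9 (left) → 0 crossings.
Mu: 3–4 at x≈30.0 (left), 5–6 at x≈62.8 (right) → 1 crossing.
Zeta: 4–5 at x≈19.2 (left), 6–1 at x≈46.3 (left) → 0 crossings.
Only Mu has an odd count, so the point is inside Mu.

Mu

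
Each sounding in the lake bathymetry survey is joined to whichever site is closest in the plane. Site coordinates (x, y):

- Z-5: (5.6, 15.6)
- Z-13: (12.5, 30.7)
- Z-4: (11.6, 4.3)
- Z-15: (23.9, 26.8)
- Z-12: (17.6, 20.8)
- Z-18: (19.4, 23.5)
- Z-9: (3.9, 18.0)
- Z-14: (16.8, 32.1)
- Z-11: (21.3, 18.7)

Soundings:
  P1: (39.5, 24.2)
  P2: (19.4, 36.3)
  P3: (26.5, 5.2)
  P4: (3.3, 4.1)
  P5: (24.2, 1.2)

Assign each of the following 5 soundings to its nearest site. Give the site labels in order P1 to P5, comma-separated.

P1 → Z-15 (d²=250.12)
P2 → Z-14 (d²=24.40)
P3 → Z-11 (d²=209.29)
P4 → Z-4 (d²=68.93)
P5 → Z-4 (d²=168.37)

Z-15, Z-14, Z-11, Z-4, Z-4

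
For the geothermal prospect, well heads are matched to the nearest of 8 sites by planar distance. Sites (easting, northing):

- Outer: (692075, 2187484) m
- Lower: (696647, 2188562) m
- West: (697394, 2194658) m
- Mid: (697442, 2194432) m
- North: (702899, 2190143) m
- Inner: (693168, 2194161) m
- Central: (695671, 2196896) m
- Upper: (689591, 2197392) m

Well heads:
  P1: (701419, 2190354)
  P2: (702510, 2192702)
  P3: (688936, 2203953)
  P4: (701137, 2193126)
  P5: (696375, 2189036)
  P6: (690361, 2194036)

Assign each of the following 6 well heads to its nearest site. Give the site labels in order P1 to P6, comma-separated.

North, North, Upper, North, Lower, Inner

P1 → North (d²=2234921.00)
P2 → North (d²=6699802.00)
P3 → Upper (d²=43475746.00)
P4 → North (d²=12002933.00)
P5 → Lower (d²=298660.00)
P6 → Inner (d²=7894874.00)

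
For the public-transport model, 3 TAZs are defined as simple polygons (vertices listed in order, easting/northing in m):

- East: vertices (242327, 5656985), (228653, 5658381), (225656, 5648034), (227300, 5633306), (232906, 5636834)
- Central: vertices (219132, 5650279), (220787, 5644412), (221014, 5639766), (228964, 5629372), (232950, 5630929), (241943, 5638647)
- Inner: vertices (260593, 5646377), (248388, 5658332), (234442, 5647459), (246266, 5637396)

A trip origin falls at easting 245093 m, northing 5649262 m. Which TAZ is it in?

Inner

Cast a ray rightward from (245093, 5649262). For each polygon, the edges (by vertex number in listed order) whose endpoints lie on opposite sides of northing = 5649262, where each meets that height, and whether that is right or left of the point:
East: 2–3 at easting≈226011.7 (left), 5–1 at easting≈238716.3 (left) → 0 crossings.
Central: 1–2 at easting≈219418.9 (left), 6–1 at easting≈221126.4 (left) → 0 crossings.
Inner: 1–2 at easting≈257647.7 (right), 2–3 at easting≈236754.6 (left) → 1 crossing.
Only Inner has an odd count, so the point is inside Inner.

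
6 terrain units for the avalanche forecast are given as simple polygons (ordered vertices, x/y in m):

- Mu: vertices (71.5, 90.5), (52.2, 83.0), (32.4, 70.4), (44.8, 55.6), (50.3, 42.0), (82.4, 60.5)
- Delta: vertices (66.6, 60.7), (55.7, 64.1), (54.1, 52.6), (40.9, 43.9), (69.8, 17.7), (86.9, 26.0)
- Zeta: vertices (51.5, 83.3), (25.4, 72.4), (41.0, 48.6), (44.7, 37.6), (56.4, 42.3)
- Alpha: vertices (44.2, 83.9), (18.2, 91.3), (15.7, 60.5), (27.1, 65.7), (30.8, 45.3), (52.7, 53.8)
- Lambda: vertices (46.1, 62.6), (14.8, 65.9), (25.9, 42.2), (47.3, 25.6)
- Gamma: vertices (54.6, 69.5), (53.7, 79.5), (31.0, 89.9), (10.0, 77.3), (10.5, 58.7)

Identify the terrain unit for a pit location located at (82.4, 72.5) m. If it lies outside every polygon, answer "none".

Cast a ray rightward from (82.4, 72.5). For each polygon, the edges (by vertex number in listed order) whose endpoints lie on opposite sides of y = 72.5, where each meets that height, and whether that is right or left of the point:
Mu: 2–3 at x≈35.70 (left), 6–1 at x≈78.04 (left) → 0 crossings.
Delta: no edge straddles that height → 0 crossings.
Zeta: 1–2 at x≈25.64 (left), 5–1 at x≈52.79 (left) → 0 crossings.
Alpha: 2–3 at x≈16.67 (left), 6–1 at x≈47.42 (left) → 0 crossings.
Lambda: no edge straddles that height → 0 crossings.
Gamma: 1–2 at x≈54.33 (left), 4–5 at x≈10.13 (left) → 0 crossings.
All counts are even, so the point lies outside every listed polygon.

none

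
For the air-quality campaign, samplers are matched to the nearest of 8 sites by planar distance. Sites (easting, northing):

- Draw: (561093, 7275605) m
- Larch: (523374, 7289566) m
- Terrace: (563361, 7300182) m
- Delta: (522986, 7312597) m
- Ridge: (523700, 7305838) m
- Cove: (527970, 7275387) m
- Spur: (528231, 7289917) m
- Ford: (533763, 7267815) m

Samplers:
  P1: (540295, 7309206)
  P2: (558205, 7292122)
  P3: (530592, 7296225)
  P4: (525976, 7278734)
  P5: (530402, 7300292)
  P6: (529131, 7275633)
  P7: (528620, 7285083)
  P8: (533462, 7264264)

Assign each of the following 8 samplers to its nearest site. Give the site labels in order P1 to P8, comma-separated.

P1 → Ridge (d²=286737449.00)
P2 → Terrace (d²=91547936.00)
P3 → Spur (d²=45365185.00)
P4 → Cove (d²=15178445.00)
P5 → Ridge (d²=75674920.00)
P6 → Cove (d²=1408437.00)
P7 → Spur (d²=23518877.00)
P8 → Ford (d²=12700202.00)

Ridge, Terrace, Spur, Cove, Ridge, Cove, Spur, Ford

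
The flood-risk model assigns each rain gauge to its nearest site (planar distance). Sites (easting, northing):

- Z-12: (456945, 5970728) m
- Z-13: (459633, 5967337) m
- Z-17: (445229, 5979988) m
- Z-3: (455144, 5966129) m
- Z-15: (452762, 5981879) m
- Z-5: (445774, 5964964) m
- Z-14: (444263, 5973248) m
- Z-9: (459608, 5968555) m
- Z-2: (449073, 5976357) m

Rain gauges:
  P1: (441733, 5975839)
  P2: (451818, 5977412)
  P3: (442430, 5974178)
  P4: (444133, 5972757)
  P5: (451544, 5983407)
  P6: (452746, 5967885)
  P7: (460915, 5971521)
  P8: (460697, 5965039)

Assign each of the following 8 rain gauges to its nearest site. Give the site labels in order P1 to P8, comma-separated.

P1 → Z-14 (d²=13114181.00)
P2 → Z-2 (d²=8648050.00)
P3 → Z-14 (d²=4224789.00)
P4 → Z-14 (d²=257981.00)
P5 → Z-15 (d²=3818308.00)
P6 → Z-3 (d²=8833940.00)
P7 → Z-9 (d²=10505405.00)
P8 → Z-13 (d²=6412900.00)

Z-14, Z-2, Z-14, Z-14, Z-15, Z-3, Z-9, Z-13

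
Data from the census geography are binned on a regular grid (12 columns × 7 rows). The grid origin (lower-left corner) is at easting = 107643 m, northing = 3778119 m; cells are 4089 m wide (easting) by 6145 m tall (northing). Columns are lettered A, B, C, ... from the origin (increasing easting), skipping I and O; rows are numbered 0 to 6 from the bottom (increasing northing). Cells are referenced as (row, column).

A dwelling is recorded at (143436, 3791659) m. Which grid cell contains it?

(2, J)

Column index: ⌊(143436 − 107643) / 4089⌋ = ⌊8.753⌋ = 8 → column J
Row offset from origin: ⌊(3791659 − 3778119) / 6145⌋ = ⌊2.203⌋ = 2 → row 2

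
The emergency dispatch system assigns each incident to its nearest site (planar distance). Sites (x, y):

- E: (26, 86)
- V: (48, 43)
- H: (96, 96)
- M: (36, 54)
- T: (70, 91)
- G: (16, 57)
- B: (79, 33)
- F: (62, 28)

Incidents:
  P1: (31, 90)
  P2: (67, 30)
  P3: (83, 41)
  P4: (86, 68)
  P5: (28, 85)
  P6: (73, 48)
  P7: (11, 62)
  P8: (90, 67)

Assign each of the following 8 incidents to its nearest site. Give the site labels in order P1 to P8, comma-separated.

E, F, B, T, E, B, G, H

P1 → E (d²=41.00)
P2 → F (d²=29.00)
P3 → B (d²=80.00)
P4 → T (d²=785.00)
P5 → E (d²=5.00)
P6 → B (d²=261.00)
P7 → G (d²=50.00)
P8 → H (d²=877.00)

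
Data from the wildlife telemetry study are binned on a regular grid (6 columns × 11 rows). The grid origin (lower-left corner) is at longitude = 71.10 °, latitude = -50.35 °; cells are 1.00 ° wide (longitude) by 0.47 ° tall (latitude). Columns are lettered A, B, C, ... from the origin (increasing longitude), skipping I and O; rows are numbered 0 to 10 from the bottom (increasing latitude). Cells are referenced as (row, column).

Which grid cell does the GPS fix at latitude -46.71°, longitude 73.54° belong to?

(7, C)

Column index: ⌊(73.54 − 71.10) / 1.00⌋ = ⌊2.440⌋ = 2 → column C
Row offset from origin: ⌊(-46.71 − -50.35) / 0.47⌋ = ⌊7.745⌋ = 7 → row 7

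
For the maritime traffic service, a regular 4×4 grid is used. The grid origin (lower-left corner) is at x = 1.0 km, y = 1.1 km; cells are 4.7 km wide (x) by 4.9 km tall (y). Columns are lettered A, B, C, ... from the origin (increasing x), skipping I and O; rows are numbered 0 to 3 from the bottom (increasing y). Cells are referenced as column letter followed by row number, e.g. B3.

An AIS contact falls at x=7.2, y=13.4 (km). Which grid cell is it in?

B2

Column index: ⌊(7.2 − 1.0) / 4.7⌋ = ⌊1.319⌋ = 1 → column B
Row offset from origin: ⌊(13.4 − 1.1) / 4.9⌋ = ⌊2.510⌋ = 2 → row 2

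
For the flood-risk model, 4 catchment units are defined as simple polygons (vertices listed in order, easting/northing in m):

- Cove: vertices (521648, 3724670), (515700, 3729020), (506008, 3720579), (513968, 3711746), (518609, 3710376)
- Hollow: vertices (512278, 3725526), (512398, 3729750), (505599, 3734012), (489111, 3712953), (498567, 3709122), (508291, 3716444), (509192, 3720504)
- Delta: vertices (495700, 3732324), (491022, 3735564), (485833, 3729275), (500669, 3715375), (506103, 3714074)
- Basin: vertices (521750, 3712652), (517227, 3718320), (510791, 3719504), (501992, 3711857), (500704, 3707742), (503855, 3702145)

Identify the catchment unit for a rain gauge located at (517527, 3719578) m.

Cove

Cast a ray rightward from (517527, 3719578). For each polygon, the edges (by vertex number in listed order) whose endpoints lie on opposite sides of northing = 3719578, where each meets that height, and whether that is right or left of the point:
Cove: 3–4 at easting≈506910.1 (left), 5–1 at easting≈520565.4 (right) → 1 crossing.
Hollow: 3–4 at easting≈494298.0 (left), 6–7 at easting≈508986.5 (left) → 0 crossings.
Delta: 3–4 at easting≈496183.0 (left), 5–1 at easting≈502965.6 (left) → 0 crossings.
Basin: no edge straddles that height → 0 crossings.
Only Cove has an odd count, so the point is inside Cove.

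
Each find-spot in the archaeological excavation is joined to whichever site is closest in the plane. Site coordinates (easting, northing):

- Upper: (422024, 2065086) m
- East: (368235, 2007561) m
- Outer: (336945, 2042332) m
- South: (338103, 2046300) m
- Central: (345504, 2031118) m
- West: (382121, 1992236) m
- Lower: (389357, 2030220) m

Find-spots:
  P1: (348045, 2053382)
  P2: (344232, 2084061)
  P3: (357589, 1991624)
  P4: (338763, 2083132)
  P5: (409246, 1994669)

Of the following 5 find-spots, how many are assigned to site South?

P1 → South
P2 → South
P3 → East
P4 → South
P5 → West
3 of the 5 go to South.

3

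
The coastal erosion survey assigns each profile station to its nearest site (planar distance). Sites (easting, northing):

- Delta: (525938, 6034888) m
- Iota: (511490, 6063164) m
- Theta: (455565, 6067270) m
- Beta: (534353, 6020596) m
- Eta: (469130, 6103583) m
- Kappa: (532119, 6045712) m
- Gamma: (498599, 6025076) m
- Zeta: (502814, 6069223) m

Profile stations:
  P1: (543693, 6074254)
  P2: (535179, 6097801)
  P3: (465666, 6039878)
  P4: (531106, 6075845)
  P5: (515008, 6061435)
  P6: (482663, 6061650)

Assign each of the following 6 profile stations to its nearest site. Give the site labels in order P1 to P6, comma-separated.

Kappa, Iota, Theta, Iota, Iota, Zeta

P1 → Kappa (d²=948603240.00)
P2 → Iota (d²=1760890490.00)
P3 → Theta (d²=852351865.00)
P4 → Iota (d²=545595217.00)
P5 → Iota (d²=15365765.00)
P6 → Zeta (d²=463413130.00)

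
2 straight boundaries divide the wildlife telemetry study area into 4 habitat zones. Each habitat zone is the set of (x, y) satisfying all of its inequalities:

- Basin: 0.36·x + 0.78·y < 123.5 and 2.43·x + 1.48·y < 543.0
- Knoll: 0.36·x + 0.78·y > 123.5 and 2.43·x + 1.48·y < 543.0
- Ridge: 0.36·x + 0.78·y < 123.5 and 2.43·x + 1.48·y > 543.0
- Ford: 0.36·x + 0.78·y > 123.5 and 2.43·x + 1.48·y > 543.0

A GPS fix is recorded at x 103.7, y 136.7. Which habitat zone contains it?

Knoll

0.36·103.7 + 0.78·136.7 = 143.958, which is > 123.5
2.43·103.7 + 1.48·136.7 = 454.307, which is < 543.0
This sign pattern matches Knoll.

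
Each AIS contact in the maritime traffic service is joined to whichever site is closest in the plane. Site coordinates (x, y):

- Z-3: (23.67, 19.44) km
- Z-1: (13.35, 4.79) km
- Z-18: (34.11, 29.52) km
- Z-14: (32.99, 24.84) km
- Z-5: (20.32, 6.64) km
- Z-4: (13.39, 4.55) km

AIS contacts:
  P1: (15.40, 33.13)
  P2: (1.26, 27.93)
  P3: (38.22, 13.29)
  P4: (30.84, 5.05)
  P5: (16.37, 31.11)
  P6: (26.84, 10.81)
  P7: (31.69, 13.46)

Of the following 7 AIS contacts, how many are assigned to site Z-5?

2

P1 → Z-3
P2 → Z-3
P3 → Z-14
P4 → Z-5
P5 → Z-3
P6 → Z-5
P7 → Z-3
2 of the 7 go to Z-5.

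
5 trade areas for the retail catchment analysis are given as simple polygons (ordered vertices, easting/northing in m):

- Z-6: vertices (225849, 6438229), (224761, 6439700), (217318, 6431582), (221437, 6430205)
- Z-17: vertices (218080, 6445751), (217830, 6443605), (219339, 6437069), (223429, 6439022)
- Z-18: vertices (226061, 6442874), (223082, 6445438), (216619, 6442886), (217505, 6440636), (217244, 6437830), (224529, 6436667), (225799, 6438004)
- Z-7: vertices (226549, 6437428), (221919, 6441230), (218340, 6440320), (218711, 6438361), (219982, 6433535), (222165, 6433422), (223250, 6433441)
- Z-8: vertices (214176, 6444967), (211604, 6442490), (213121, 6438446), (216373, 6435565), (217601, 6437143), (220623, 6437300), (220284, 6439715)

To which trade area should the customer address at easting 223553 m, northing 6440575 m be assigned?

Z-18

Cast a ray rightward from (223553, 6440575). For each polygon, the edges (by vertex number in listed order) whose endpoints lie on opposite sides of northing = 6440575, where each meets that height, and whether that is right or left of the point:
Z-6: no edge straddles that height → 0 crossings.
Z-17: 2–3 at easting≈218529.6 (left), 4–1 at easting≈222194.5 (left) → 0 crossings.
Z-18: 4–5 at easting≈217499.3 (left), 7–1 at easting≈225937.3 (right) → 1 crossing.
Z-7: 1–2 at easting≈222716.6 (left), 2–3 at easting≈219342.9 (left) → 0 crossings.
Z-8: 2–3 at easting≈212322.4 (left), 7–1 at easting≈219283.8 (left) → 0 crossings.
Only Z-18 has an odd count, so the point is inside Z-18.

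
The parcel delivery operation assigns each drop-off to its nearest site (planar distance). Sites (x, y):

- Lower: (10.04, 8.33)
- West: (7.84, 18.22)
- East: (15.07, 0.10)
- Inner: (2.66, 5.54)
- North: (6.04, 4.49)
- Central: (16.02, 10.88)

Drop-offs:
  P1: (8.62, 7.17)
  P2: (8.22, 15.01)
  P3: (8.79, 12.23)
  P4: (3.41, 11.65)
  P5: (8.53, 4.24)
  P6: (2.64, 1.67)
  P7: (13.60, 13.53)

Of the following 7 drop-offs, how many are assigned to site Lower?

P1 → Lower
P2 → West
P3 → Lower
P4 → Inner
P5 → North
P6 → Inner
P7 → Central
2 of the 7 go to Lower.

2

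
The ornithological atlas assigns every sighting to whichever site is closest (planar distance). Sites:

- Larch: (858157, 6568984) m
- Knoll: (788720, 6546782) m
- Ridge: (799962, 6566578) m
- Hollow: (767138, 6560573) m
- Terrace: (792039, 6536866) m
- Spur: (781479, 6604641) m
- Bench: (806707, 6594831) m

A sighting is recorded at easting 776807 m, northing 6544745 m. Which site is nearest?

Squared distances to each site:
Larch: 7205351621.000; Knoll: 146068938.000; Ridge: 1012833914.000; Hollow: 344015145.000; Terrace: 294092465.000; Spur: 3609358400.000; Bench: 3402617396.000.
Minimum at Knoll.

Knoll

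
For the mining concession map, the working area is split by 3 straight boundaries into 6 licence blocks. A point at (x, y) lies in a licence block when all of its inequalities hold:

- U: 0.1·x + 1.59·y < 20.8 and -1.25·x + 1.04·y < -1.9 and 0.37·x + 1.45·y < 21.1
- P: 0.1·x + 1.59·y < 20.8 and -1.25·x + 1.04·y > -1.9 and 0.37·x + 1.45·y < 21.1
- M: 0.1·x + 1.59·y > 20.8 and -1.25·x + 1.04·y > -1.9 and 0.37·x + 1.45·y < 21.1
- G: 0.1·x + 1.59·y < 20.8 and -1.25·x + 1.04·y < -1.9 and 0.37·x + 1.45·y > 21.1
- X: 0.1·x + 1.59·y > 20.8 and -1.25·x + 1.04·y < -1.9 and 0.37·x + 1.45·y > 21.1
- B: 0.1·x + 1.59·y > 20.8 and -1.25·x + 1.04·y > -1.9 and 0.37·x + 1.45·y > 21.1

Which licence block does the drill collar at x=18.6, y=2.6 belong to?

0.1·18.6 + 1.59·2.6 = 5.994, which is < 20.8
-1.25·18.6 + 1.04·2.6 = -20.546, which is < -1.9
0.37·18.6 + 1.45·2.6 = 10.652, which is < 21.1
This sign pattern matches U.

U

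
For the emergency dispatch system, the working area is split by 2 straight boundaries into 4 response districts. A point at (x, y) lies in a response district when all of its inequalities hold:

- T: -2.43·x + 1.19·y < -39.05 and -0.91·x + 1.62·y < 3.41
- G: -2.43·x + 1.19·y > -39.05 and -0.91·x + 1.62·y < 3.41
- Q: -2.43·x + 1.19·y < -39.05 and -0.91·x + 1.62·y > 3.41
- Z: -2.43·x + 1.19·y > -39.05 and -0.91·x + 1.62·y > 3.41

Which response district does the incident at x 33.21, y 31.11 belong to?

-2.43·33.21 + 1.19·31.11 = -43.679, which is < -39.05
-0.91·33.21 + 1.62·31.11 = 20.177, which is > 3.41
This sign pattern matches Q.

Q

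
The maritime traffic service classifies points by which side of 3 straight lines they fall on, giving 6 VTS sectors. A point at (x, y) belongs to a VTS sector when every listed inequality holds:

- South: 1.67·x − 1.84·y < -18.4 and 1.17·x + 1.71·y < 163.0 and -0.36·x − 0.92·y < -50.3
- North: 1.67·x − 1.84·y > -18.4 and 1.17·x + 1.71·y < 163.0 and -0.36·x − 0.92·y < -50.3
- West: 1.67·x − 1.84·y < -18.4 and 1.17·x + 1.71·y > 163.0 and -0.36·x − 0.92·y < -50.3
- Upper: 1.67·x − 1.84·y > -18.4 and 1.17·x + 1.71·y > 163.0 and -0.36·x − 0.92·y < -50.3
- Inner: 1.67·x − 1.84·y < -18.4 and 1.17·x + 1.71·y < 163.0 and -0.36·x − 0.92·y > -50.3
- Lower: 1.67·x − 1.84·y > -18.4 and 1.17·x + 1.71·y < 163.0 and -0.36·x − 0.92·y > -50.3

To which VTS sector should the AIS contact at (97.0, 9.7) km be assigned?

1.67·97.0 − 1.84·9.7 = 144.142, which is > -18.4
1.17·97.0 + 1.71·9.7 = 130.077, which is < 163.0
-0.36·97.0 − 0.92·9.7 = -43.844, which is > -50.3
This sign pattern matches Lower.

Lower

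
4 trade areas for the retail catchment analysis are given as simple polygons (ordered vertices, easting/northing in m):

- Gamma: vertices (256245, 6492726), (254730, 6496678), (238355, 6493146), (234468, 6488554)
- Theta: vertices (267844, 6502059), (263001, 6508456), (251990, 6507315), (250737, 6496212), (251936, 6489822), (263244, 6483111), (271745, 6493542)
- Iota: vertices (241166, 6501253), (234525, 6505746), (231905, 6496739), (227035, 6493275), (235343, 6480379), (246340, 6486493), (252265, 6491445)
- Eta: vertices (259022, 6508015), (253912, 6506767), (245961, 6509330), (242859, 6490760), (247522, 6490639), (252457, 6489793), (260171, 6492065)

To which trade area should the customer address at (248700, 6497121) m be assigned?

Eta

Cast a ray rightward from (248700, 6497121). For each polygon, the edges (by vertex number in listed order) whose endpoints lie on opposite sides of northing = 6497121, where each meets that height, and whether that is right or left of the point:
Gamma: no edge straddles that height → 0 crossings.
Theta: 3–4 at easting≈250839.6 (right), 7–1 at easting≈270105.7 (right) → 2 crossings.
Iota: 2–3 at easting≈232016.1 (left), 7–1 at easting≈245841.9 (left) → 0 crossings.
Eta: 3–4 at easting≈243921.6 (left), 7–1 at easting≈259806.8 (right) → 1 crossing.
Only Eta has an odd count, so the point is inside Eta.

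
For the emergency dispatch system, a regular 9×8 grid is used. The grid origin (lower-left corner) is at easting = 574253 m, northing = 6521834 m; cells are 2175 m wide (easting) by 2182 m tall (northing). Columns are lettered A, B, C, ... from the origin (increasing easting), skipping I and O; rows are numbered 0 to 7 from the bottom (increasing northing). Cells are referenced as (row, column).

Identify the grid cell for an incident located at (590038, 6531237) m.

(4, H)

Column index: ⌊(590038 − 574253) / 2175⌋ = ⌊7.257⌋ = 7 → column H
Row offset from origin: ⌊(6531237 − 6521834) / 2182⌋ = ⌊4.309⌋ = 4 → row 4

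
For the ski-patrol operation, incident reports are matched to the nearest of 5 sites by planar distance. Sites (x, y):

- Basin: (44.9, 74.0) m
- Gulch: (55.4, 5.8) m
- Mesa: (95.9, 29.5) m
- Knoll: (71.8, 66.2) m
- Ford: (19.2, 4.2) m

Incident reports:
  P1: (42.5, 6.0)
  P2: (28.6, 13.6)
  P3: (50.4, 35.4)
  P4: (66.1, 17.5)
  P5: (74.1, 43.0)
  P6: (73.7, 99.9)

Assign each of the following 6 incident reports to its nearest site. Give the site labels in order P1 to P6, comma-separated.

Gulch, Ford, Gulch, Gulch, Knoll, Knoll

P1 → Gulch (d²=166.45)
P2 → Ford (d²=176.72)
P3 → Gulch (d²=901.16)
P4 → Gulch (d²=251.38)
P5 → Knoll (d²=543.53)
P6 → Knoll (d²=1139.30)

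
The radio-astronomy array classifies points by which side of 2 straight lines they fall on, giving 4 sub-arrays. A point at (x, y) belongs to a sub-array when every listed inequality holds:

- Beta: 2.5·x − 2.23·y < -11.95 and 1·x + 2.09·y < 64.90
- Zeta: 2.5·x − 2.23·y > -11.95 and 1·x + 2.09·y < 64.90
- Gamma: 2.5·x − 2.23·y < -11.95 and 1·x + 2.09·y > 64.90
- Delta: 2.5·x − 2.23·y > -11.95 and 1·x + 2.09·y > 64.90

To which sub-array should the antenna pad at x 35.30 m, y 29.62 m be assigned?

2.5·35.30 − 2.23·29.62 = 22.197, which is > -11.95
1·35.30 + 2.09·29.62 = 97.206, which is > 64.90
This sign pattern matches Delta.

Delta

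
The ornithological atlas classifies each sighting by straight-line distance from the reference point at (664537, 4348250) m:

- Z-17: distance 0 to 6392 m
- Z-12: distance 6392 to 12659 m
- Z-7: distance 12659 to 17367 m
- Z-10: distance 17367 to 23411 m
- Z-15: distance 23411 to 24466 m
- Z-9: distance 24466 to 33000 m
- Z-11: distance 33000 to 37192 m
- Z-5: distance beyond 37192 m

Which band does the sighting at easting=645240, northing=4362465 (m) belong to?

Z-15

Distance = √((645240−664537)² + (4362465−4348250)²) = √(372374209.000 + 202066225.000) = 23967.487 m.
23411 ≤ 23967.487 < 24466 → Z-15.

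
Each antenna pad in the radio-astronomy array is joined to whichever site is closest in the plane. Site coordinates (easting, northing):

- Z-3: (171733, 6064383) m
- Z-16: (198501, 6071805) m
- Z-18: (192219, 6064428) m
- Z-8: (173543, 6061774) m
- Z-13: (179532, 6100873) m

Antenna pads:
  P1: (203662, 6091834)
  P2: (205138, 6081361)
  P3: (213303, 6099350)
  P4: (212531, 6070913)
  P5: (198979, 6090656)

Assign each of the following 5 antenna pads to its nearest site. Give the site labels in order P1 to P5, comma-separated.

P1 → Z-16 (d²=427796762.00)
P2 → Z-16 (d²=135366905.00)
P3 → Z-16 (d²=977826229.00)
P4 → Z-16 (d²=197636564.00)
P5 → Z-16 (d²=355588685.00)

Z-16, Z-16, Z-16, Z-16, Z-16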